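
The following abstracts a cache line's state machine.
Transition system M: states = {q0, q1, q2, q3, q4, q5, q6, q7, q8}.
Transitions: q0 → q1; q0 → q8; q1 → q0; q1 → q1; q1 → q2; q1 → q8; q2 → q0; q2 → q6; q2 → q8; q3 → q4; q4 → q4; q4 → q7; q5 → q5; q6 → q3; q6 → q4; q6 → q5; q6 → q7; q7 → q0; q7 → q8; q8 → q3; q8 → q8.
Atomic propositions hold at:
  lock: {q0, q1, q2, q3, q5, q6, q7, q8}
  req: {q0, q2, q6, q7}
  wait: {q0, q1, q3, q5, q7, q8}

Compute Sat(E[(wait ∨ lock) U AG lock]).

{q0, q1, q2, q5, q6, q7}

Sat(wait ∨ lock) = {q0, q1, q2, q3, q5, q6, q7, q8}
AG lock: greatest fixpoint, start Z0 = {q0, q1, q2, q3, q5, q6, q7, q8}, keep only states in Sat with every successor in Z. Z1 = {q0, q1, q2, q5, q7, q8}; Z2 = {q0, q1, q5, q7}; Z3 = {q5}; fixed.
Sat(AG lock) = {q5}
E[(wait ∨ lock) U AG lock]: least fixpoint, start Z0 = Sat(AG lock) = {q5}, add states in Sat(wait ∨ lock) with some successor in Z. Z1 = {q5, q6}; Z2 = {q2, q5, q6}; Z3 = {q1, q2, q5, q6}; Z4 = {q0, q1, q2, q5, q6}; Z5 = {q0, q1, q2, q5, q6, q7}; fixed.
Sat(E[(wait ∨ lock) U AG lock]) = {q0, q1, q2, q5, q6, q7}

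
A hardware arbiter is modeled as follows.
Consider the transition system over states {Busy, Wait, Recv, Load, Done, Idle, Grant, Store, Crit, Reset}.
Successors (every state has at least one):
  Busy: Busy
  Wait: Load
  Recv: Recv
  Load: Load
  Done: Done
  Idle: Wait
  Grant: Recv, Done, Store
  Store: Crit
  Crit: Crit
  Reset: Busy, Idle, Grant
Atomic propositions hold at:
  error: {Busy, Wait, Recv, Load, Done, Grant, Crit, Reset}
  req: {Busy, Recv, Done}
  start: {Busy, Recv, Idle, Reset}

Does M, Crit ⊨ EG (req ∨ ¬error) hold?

No

Sat(¬error) = {Idle, Store}
Sat(req ∨ ¬error) = {Busy, Recv, Done, Idle, Store}
EG (req ∨ ¬error): greatest fixpoint, start Z0 = {Busy, Recv, Done, Idle, Store}, keep only states in Sat with some successor in Z. Z1 = {Busy, Recv, Done}; fixed.
Sat(EG (req ∨ ¬error)) = {Busy, Recv, Done}
Crit ∉ Sat(EG (req ∨ ¬error)) = {Busy, Recv, Done}, so the formula does not hold at Crit.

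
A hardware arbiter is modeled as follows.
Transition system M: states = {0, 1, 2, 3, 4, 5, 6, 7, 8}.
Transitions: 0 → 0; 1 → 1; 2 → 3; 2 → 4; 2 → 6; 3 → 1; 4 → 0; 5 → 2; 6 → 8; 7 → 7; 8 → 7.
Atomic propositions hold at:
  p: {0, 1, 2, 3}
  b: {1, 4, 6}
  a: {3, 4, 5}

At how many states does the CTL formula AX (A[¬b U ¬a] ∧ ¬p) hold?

3

Sat(¬b) = {0, 2, 3, 5, 7, 8}
Sat(¬a) = {0, 1, 2, 6, 7, 8}
A[¬b U ¬a]: least fixpoint, start Z0 = Sat(¬a) = {0, 1, 2, 6, 7, 8}, add states in Sat(¬b) with every successor in Z. Z1 = {0, 1, 2, 3, 5, 6, 7, 8}; fixed.
Sat(A[¬b U ¬a]) = {0, 1, 2, 3, 5, 6, 7, 8}
Sat(¬p) = {4, 5, 6, 7, 8}
Sat(A[¬b U ¬a] ∧ ¬p) = {5, 6, 7, 8}
Sat(AX (A[¬b U ¬a] ∧ ¬p)) = {s : every successor in {5, 6, 7, 8}} = {6, 7, 8}
|Sat(AX (A[¬b U ¬a] ∧ ¬p))| = |{6, 7, 8}| = 3.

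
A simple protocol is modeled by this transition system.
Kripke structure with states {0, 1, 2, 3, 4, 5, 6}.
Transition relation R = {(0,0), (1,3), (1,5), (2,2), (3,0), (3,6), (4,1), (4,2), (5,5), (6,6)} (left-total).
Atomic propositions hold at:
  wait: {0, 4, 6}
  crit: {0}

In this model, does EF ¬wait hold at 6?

Sat(¬wait) = {1, 2, 3, 5}
EF ¬wait: least fixpoint, start Z0 = {1, 2, 3, 5}, add states with some successor in Z. Z1 = {1, 2, 3, 4, 5}; fixed.
Sat(EF ¬wait) = {1, 2, 3, 4, 5}
6 ∉ Sat(EF ¬wait) = {1, 2, 3, 4, 5}, so the formula does not hold at 6.

No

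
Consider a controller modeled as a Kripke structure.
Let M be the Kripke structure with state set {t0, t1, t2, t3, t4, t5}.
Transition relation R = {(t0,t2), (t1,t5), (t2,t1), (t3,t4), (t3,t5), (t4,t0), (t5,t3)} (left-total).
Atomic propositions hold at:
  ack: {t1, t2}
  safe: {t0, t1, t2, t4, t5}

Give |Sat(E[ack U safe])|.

5

E[ack U safe]: least fixpoint, start Z0 = Sat(safe) = {t0, t1, t2, t4, t5}, add states in Sat(ack) with some successor in Z. Already a fixed point.
Sat(E[ack U safe]) = {t0, t1, t2, t4, t5}
|Sat(E[ack U safe])| = |{t0, t1, t2, t4, t5}| = 5.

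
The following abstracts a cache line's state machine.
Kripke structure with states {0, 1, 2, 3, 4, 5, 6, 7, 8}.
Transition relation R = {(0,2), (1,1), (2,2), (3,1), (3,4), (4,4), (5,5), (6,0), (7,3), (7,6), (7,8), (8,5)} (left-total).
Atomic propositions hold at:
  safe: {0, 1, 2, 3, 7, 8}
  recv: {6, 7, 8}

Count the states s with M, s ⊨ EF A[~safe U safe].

7

Sat(~safe) = {4, 5, 6}
A[~safe U safe]: least fixpoint, start Z0 = Sat(safe) = {0, 1, 2, 3, 7, 8}, add states in Sat(~safe) with every successor in Z. Z1 = {0, 1, 2, 3, 6, 7, 8}; fixed.
Sat(A[~safe U safe]) = {0, 1, 2, 3, 6, 7, 8}
EF A[~safe U safe]: least fixpoint, start Z0 = {0, 1, 2, 3, 6, 7, 8}, add states with some successor in Z. Already a fixed point.
Sat(EF A[~safe U safe]) = {0, 1, 2, 3, 6, 7, 8}
|Sat(EF A[~safe U safe])| = |{0, 1, 2, 3, 6, 7, 8}| = 7.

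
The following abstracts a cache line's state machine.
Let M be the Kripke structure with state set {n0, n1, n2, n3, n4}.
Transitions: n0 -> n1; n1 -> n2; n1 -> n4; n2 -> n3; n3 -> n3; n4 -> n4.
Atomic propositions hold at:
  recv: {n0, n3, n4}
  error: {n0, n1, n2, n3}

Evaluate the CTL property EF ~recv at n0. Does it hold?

Sat(~recv) = {n1, n2}
EF ~recv: least fixpoint, start Z0 = {n1, n2}, add states with some successor in Z. Z1 = {n0, n1, n2}; fixed.
Sat(EF ~recv) = {n0, n1, n2}
n0 ∈ Sat(EF ~recv) = {n0, n1, n2}, so the formula holds at n0.

Yes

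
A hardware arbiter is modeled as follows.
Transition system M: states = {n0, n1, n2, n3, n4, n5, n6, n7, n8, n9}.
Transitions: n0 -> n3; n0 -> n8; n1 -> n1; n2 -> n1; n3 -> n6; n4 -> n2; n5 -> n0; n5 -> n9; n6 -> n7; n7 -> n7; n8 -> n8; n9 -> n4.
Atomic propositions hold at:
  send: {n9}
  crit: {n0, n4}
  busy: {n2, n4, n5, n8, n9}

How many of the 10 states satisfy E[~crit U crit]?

4

Sat(~crit) = {n1, n2, n3, n5, n6, n7, n8, n9}
E[~crit U crit]: least fixpoint, start Z0 = Sat(crit) = {n0, n4}, add states in Sat(~crit) with some successor in Z. Z1 = {n0, n4, n5, n9}; fixed.
Sat(E[~crit U crit]) = {n0, n4, n5, n9}
|Sat(E[~crit U crit])| = |{n0, n4, n5, n9}| = 4.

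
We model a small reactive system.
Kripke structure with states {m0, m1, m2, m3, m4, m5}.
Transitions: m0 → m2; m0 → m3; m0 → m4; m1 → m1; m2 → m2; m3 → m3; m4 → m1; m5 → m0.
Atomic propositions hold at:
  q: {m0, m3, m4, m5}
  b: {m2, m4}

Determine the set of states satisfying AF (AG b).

{m2}

AG b: greatest fixpoint, start Z0 = {m2, m4}, keep only states in Sat with every successor in Z. Z1 = {m2}; fixed.
Sat(AG b) = {m2}
AF (AG b): least fixpoint, start Z0 = {m2}, add states with every successor in Z. Already a fixed point.
Sat(AF (AG b)) = {m2}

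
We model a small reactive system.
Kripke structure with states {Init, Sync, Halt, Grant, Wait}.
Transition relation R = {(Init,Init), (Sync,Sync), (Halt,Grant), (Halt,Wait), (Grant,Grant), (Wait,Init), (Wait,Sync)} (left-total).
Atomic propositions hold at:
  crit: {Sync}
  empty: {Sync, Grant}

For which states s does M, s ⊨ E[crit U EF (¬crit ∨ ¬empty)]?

{Init, Halt, Grant, Wait}

Sat(¬crit) = {Init, Halt, Grant, Wait}
Sat(¬empty) = {Init, Halt, Wait}
Sat(¬crit ∨ ¬empty) = {Init, Halt, Grant, Wait}
EF (¬crit ∨ ¬empty): least fixpoint, start Z0 = {Init, Halt, Grant, Wait}, add states with some successor in Z. Already a fixed point.
Sat(EF (¬crit ∨ ¬empty)) = {Init, Halt, Grant, Wait}
E[crit U EF (¬crit ∨ ¬empty)]: least fixpoint, start Z0 = Sat(EF (¬crit ∨ ¬empty)) = {Init, Halt, Grant, Wait}, add states in Sat(crit) with some successor in Z. Already a fixed point.
Sat(E[crit U EF (¬crit ∨ ¬empty)]) = {Init, Halt, Grant, Wait}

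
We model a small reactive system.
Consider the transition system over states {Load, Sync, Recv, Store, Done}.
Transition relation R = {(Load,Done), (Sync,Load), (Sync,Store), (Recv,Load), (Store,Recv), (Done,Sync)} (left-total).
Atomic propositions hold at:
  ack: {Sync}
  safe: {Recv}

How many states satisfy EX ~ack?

Sat(~ack) = {Load, Recv, Store, Done}
Sat(EX ~ack) = {s : some successor in {Load, Recv, Store, Done}} = {Load, Sync, Recv, Store}
|Sat(EX ~ack)| = |{Load, Sync, Recv, Store}| = 4.

4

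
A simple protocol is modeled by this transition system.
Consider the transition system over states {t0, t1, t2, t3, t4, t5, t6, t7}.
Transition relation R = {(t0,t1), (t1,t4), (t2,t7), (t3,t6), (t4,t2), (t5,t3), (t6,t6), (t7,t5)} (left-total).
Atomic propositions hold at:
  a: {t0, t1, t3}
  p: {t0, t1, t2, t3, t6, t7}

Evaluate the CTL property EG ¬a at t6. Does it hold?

Yes

Sat(¬a) = {t2, t4, t5, t6, t7}
EG ¬a: greatest fixpoint, start Z0 = {t2, t4, t5, t6, t7}, keep only states in Sat with some successor in Z. Z1 = {t2, t4, t6, t7}; Z2 = {t2, t4, t6}; Z3 = {t4, t6}; Z4 = {t6}; fixed.
Sat(EG ¬a) = {t6}
t6 ∈ Sat(EG ¬a) = {t6}, so the formula holds at t6.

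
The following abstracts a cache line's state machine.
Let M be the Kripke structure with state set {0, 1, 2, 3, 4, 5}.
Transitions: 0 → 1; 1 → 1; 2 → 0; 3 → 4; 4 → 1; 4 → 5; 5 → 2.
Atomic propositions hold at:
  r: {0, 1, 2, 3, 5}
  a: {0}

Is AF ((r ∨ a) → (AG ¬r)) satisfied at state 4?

Yes

Sat(r ∨ a) = {0, 1, 2, 3, 5}
Sat(¬r) = {4}
AG ¬r: greatest fixpoint, start Z0 = {4}, keep only states in Sat with every successor in Z. Z1 = ∅; fixed.
Sat(AG ¬r) = ∅
Sat((r ∨ a) → (AG ¬r)) = {4}
AF ((r ∨ a) → (AG ¬r)): least fixpoint, start Z0 = {4}, add states with every successor in Z. Z1 = {3, 4}; fixed.
Sat(AF ((r ∨ a) → (AG ¬r))) = {3, 4}
4 ∈ Sat(AF ((r ∨ a) → (AG ¬r))) = {3, 4}, so the formula holds at 4.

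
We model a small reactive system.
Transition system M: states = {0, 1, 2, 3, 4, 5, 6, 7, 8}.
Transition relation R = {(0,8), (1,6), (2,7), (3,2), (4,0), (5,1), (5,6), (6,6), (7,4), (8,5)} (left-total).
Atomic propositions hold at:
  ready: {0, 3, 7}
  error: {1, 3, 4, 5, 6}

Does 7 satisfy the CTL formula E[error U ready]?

Yes

E[error U ready]: least fixpoint, start Z0 = Sat(ready) = {0, 3, 7}, add states in Sat(error) with some successor in Z. Z1 = {0, 3, 4, 7}; fixed.
Sat(E[error U ready]) = {0, 3, 4, 7}
7 ∈ Sat(E[error U ready]) = {0, 3, 4, 7}, so the formula holds at 7.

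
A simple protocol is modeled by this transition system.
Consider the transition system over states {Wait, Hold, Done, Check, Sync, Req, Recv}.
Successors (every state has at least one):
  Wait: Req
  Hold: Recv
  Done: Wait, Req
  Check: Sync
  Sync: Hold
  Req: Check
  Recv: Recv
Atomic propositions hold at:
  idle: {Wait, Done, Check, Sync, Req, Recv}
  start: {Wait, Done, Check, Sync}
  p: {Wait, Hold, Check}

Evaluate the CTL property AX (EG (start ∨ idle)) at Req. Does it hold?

Sat(start ∨ idle) = {Wait, Done, Check, Sync, Req, Recv}
EG (start ∨ idle): greatest fixpoint, start Z0 = {Wait, Done, Check, Sync, Req, Recv}, keep only states in Sat with some successor in Z. Z1 = {Wait, Done, Check, Req, Recv}; Z2 = {Wait, Done, Req, Recv}; Z3 = {Wait, Done, Recv}; Z4 = {Done, Recv}; Z5 = {Recv}; fixed.
Sat(EG (start ∨ idle)) = {Recv}
Sat(AX (EG (start ∨ idle))) = {s : every successor in {Recv}} = {Hold, Recv}
Req ∉ Sat(AX (EG (start ∨ idle))) = {Hold, Recv}, so the formula does not hold at Req.

No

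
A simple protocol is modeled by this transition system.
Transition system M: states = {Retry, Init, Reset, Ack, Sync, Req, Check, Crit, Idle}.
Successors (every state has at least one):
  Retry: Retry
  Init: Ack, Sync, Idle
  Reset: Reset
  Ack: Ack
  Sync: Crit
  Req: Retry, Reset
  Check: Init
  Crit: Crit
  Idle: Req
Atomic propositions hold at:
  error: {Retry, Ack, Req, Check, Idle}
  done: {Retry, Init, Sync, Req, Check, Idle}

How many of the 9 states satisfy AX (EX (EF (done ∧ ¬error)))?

1

Sat(¬error) = {Init, Reset, Sync, Crit}
Sat(done ∧ ¬error) = {Init, Sync}
EF (done ∧ ¬error): least fixpoint, start Z0 = {Init, Sync}, add states with some successor in Z. Z1 = {Init, Sync, Check}; fixed.
Sat(EF (done ∧ ¬error)) = {Init, Sync, Check}
Sat(EX (EF (done ∧ ¬error))) = {s : some successor in {Init, Sync, Check}} = {Init, Check}
Sat(AX (EX (EF (done ∧ ¬error)))) = {s : every successor in {Init, Check}} = {Check}
|Sat(AX (EX (EF (done ∧ ¬error))))| = |{Check}| = 1.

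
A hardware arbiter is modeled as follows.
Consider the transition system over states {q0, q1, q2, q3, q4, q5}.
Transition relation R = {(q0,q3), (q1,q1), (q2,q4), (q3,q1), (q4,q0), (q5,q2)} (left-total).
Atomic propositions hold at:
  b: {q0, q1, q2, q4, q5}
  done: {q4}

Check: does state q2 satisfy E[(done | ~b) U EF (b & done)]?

Sat(~b) = {q3}
Sat(done | ~b) = {q3, q4}
Sat(b & done) = {q4}
EF (b & done): least fixpoint, start Z0 = {q4}, add states with some successor in Z. Z1 = {q2, q4}; Z2 = {q2, q4, q5}; fixed.
Sat(EF (b & done)) = {q2, q4, q5}
E[(done | ~b) U EF (b & done)]: least fixpoint, start Z0 = Sat(EF (b & done)) = {q2, q4, q5}, add states in Sat(done | ~b) with some successor in Z. Already a fixed point.
Sat(E[(done | ~b) U EF (b & done)]) = {q2, q4, q5}
q2 ∈ Sat(E[(done | ~b) U EF (b & done)]) = {q2, q4, q5}, so the formula holds at q2.

Yes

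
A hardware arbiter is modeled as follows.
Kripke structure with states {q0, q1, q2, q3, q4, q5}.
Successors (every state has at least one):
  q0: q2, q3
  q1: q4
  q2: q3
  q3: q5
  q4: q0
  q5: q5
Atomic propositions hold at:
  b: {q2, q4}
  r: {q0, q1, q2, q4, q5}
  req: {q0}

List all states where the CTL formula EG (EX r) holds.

Sat(EX r) = {s : some successor in {q0, q1, q2, q4, q5}} = {q0, q1, q3, q4, q5}
EG (EX r): greatest fixpoint, start Z0 = {q0, q1, q3, q4, q5}, keep only states in Sat with some successor in Z. Already a fixed point.
Sat(EG (EX r)) = {q0, q1, q3, q4, q5}

{q0, q1, q3, q4, q5}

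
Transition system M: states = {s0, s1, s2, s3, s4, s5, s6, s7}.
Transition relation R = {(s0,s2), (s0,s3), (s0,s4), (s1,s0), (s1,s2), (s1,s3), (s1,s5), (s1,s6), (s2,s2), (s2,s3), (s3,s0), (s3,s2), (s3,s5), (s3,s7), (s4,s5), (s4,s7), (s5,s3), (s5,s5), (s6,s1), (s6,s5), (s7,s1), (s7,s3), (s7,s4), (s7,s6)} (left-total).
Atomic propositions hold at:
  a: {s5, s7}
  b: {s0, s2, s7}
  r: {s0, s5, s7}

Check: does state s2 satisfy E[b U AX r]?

No

Sat(AX r) = {s : every successor in {s0, s5, s7}} = {s4}
E[b U AX r]: least fixpoint, start Z0 = Sat(AX r) = {s4}, add states in Sat(b) with some successor in Z. Z1 = {s0, s4, s7}; fixed.
Sat(E[b U AX r]) = {s0, s4, s7}
s2 ∉ Sat(E[b U AX r]) = {s0, s4, s7}, so the formula does not hold at s2.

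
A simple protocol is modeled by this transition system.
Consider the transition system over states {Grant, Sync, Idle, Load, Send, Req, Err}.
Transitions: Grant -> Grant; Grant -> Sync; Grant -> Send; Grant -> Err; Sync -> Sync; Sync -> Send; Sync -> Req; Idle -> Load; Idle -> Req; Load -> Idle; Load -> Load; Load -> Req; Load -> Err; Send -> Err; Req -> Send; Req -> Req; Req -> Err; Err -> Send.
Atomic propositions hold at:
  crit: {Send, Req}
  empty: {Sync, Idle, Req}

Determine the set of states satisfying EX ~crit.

Sat(~crit) = {Grant, Sync, Idle, Load, Err}
Sat(EX ~crit) = {s : some successor in {Grant, Sync, Idle, Load, Err}} = {Grant, Sync, Idle, Load, Send, Req}

{Grant, Sync, Idle, Load, Send, Req}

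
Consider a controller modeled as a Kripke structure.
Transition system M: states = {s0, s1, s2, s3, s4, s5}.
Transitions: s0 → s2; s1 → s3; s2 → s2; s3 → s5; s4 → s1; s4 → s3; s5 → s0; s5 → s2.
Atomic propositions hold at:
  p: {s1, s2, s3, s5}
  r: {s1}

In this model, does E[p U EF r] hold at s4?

EF r: least fixpoint, start Z0 = {s1}, add states with some successor in Z. Z1 = {s1, s4}; fixed.
Sat(EF r) = {s1, s4}
E[p U EF r]: least fixpoint, start Z0 = Sat(EF r) = {s1, s4}, add states in Sat(p) with some successor in Z. Already a fixed point.
Sat(E[p U EF r]) = {s1, s4}
s4 ∈ Sat(E[p U EF r]) = {s1, s4}, so the formula holds at s4.

Yes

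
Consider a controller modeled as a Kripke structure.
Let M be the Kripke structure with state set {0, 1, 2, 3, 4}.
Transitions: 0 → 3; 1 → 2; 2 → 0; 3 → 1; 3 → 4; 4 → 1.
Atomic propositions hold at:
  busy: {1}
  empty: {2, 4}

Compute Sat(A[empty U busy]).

A[empty U busy]: least fixpoint, start Z0 = Sat(busy) = {1}, add states in Sat(empty) with every successor in Z. Z1 = {1, 4}; fixed.
Sat(A[empty U busy]) = {1, 4}

{1, 4}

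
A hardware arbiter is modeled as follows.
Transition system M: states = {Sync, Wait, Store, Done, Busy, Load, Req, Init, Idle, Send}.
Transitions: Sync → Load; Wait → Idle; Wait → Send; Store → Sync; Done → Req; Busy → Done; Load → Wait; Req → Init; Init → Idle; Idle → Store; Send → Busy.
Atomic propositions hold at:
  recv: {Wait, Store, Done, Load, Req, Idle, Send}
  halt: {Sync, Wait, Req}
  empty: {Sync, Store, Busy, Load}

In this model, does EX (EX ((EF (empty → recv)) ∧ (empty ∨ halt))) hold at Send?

Sat(empty → recv) = {Wait, Store, Done, Load, Req, Init, Idle, Send}
EF (empty → recv): least fixpoint, start Z0 = {Wait, Store, Done, Load, Req, Init, Idle, Send}, add states with some successor in Z. Z1 = {Sync, Wait, Store, Done, Busy, Load, Req, Init, Idle, Send}; fixed.
Sat(EF (empty → recv)) = {Sync, Wait, Store, Done, Busy, Load, Req, Init, Idle, Send}
Sat(empty ∨ halt) = {Sync, Wait, Store, Busy, Load, Req}
Sat((EF (empty → recv)) ∧ (empty ∨ halt)) = {Sync, Wait, Store, Busy, Load, Req}
Sat(EX ((EF (empty → recv)) ∧ (empty ∨ halt))) = {s : some successor in {Sync, Wait, Store, Busy, Load, Req}} = {Sync, Store, Done, Load, Idle, Send}
Sat(EX (EX ((EF (empty → recv)) ∧ (empty ∨ halt)))) = {s : some successor in {Sync, Store, Done, Load, Idle, Send}} = {Sync, Wait, Store, Busy, Init, Idle}
Send ∉ Sat(EX (EX ((EF (empty → recv)) ∧ (empty ∨ halt)))) = {Sync, Wait, Store, Busy, Init, Idle}, so the formula does not hold at Send.

No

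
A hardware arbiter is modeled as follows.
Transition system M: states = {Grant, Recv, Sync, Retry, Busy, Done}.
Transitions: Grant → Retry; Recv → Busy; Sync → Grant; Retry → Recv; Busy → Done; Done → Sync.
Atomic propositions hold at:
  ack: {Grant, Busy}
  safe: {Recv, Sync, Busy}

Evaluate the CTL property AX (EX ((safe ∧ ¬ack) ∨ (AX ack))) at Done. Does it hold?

Sat(¬ack) = {Recv, Sync, Retry, Done}
Sat(safe ∧ ¬ack) = {Recv, Sync}
Sat(AX ack) = {s : every successor in {Grant, Busy}} = {Recv, Sync}
Sat((safe ∧ ¬ack) ∨ (AX ack)) = {Recv, Sync}
Sat(EX ((safe ∧ ¬ack) ∨ (AX ack))) = {s : some successor in {Recv, Sync}} = {Retry, Done}
Sat(AX (EX ((safe ∧ ¬ack) ∨ (AX ack)))) = {s : every successor in {Retry, Done}} = {Grant, Busy}
Done ∉ Sat(AX (EX ((safe ∧ ¬ack) ∨ (AX ack)))) = {Grant, Busy}, so the formula does not hold at Done.

No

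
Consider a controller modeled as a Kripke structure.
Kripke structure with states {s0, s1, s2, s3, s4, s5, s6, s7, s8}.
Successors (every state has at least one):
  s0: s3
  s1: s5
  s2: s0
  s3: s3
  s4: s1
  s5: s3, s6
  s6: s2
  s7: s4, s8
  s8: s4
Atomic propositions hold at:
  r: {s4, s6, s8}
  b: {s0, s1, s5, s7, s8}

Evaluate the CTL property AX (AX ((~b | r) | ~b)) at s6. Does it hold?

No

Sat(~b) = {s2, s3, s4, s6}
Sat(~b | r) = {s2, s3, s4, s6, s8}
Sat((~b | r) | ~b) = {s2, s3, s4, s6, s8}
Sat(AX ((~b | r) | ~b)) = {s : every successor in {s2, s3, s4, s6, s8}} = {s0, s3, s5, s6, s7, s8}
Sat(AX (AX ((~b | r) | ~b))) = {s : every successor in {s0, s3, s5, s6, s7, s8}} = {s0, s1, s2, s3, s5}
s6 ∉ Sat(AX (AX ((~b | r) | ~b))) = {s0, s1, s2, s3, s5}, so the formula does not hold at s6.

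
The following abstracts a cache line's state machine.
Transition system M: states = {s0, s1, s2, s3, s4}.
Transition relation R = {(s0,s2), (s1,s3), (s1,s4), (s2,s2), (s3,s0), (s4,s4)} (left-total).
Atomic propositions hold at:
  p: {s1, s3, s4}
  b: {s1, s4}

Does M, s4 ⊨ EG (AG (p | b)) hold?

Sat(p | b) = {s1, s3, s4}
AG (p | b): greatest fixpoint, start Z0 = {s1, s3, s4}, keep only states in Sat with every successor in Z. Z1 = {s1, s4}; Z2 = {s4}; fixed.
Sat(AG (p | b)) = {s4}
EG (AG (p | b)): greatest fixpoint, start Z0 = {s4}, keep only states in Sat with some successor in Z. Already a fixed point.
Sat(EG (AG (p | b))) = {s4}
s4 ∈ Sat(EG (AG (p | b))) = {s4}, so the formula holds at s4.

Yes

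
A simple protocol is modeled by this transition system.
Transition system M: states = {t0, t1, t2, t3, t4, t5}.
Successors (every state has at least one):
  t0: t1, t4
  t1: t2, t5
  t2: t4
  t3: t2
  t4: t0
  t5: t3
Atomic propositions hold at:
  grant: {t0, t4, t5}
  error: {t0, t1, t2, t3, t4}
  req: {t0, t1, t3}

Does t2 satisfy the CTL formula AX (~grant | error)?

Yes

Sat(~grant) = {t1, t2, t3}
Sat(~grant | error) = {t0, t1, t2, t3, t4}
Sat(AX (~grant | error)) = {s : every successor in {t0, t1, t2, t3, t4}} = {t0, t2, t3, t4, t5}
t2 ∈ Sat(AX (~grant | error)) = {t0, t2, t3, t4, t5}, so the formula holds at t2.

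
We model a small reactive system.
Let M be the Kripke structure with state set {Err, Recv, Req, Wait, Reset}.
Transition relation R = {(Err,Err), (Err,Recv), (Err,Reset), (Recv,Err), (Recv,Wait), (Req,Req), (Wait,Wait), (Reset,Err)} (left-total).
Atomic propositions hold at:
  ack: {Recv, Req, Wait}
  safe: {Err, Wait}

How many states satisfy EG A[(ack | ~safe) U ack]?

3

Sat(~safe) = {Recv, Req, Reset}
Sat(ack | ~safe) = {Recv, Req, Wait, Reset}
A[(ack | ~safe) U ack]: least fixpoint, start Z0 = Sat(ack) = {Recv, Req, Wait}, add states in Sat(ack | ~safe) with every successor in Z. Already a fixed point.
Sat(A[(ack | ~safe) U ack]) = {Recv, Req, Wait}
EG A[(ack | ~safe) U ack]: greatest fixpoint, start Z0 = {Recv, Req, Wait}, keep only states in Sat with some successor in Z. Already a fixed point.
Sat(EG A[(ack | ~safe) U ack]) = {Recv, Req, Wait}
|Sat(EG A[(ack | ~safe) U ack])| = |{Recv, Req, Wait}| = 3.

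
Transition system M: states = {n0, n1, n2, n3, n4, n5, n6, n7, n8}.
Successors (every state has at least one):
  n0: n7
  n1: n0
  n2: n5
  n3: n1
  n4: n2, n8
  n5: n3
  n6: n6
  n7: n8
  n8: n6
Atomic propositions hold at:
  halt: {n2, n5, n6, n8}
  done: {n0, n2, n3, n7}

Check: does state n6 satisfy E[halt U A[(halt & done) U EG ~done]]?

Sat(halt & done) = {n2}
Sat(~done) = {n1, n4, n5, n6, n8}
EG ~done: greatest fixpoint, start Z0 = {n1, n4, n5, n6, n8}, keep only states in Sat with some successor in Z. Z1 = {n4, n6, n8}; fixed.
Sat(EG ~done) = {n4, n6, n8}
A[(halt & done) U EG ~done]: least fixpoint, start Z0 = Sat(EG ~done) = {n4, n6, n8}, add states in Sat(halt & done) with every successor in Z. Already a fixed point.
Sat(A[(halt & done) U EG ~done]) = {n4, n6, n8}
E[halt U A[(halt & done) U EG ~done]]: least fixpoint, start Z0 = Sat(A[(halt & done) U EG ~done]) = {n4, n6, n8}, add states in Sat(halt) with some successor in Z. Already a fixed point.
Sat(E[halt U A[(halt & done) U EG ~done]]) = {n4, n6, n8}
n6 ∈ Sat(E[halt U A[(halt & done) U EG ~done]]) = {n4, n6, n8}, so the formula holds at n6.

Yes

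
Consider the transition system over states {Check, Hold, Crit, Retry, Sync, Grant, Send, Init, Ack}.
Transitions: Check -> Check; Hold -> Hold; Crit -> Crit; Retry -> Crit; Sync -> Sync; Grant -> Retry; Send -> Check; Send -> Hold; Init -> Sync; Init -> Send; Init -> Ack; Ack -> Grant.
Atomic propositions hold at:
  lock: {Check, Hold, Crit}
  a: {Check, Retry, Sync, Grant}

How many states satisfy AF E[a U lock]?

E[a U lock]: least fixpoint, start Z0 = Sat(lock) = {Check, Hold, Crit}, add states in Sat(a) with some successor in Z. Z1 = {Check, Hold, Crit, Retry}; Z2 = {Check, Hold, Crit, Retry, Grant}; fixed.
Sat(E[a U lock]) = {Check, Hold, Crit, Retry, Grant}
AF E[a U lock]: least fixpoint, start Z0 = {Check, Hold, Crit, Retry, Grant}, add states with every successor in Z. Z1 = {Check, Hold, Crit, Retry, Grant, Send, Ack}; fixed.
Sat(AF E[a U lock]) = {Check, Hold, Crit, Retry, Grant, Send, Ack}
|Sat(AF E[a U lock])| = |{Check, Hold, Crit, Retry, Grant, Send, Ack}| = 7.

7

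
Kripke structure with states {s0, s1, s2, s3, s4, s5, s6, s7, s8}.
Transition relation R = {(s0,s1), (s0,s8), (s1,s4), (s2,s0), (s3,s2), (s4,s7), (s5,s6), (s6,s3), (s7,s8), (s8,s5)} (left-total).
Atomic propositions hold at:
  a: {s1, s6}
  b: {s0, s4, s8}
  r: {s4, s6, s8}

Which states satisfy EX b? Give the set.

Sat(EX b) = {s : some successor in {s0, s4, s8}} = {s0, s1, s2, s7}

{s0, s1, s2, s7}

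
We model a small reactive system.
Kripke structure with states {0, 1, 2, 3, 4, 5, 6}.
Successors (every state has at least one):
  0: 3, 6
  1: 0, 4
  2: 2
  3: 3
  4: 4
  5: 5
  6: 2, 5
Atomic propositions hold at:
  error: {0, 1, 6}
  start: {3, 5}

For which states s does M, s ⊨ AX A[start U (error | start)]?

{0, 3, 5}

Sat(error | start) = {0, 1, 3, 5, 6}
A[start U (error | start)]: least fixpoint, start Z0 = Sat((error | start)) = {0, 1, 3, 5, 6}, add states in Sat(start) with every successor in Z. Already a fixed point.
Sat(A[start U (error | start)]) = {0, 1, 3, 5, 6}
Sat(AX A[start U (error | start)]) = {s : every successor in {0, 1, 3, 5, 6}} = {0, 3, 5}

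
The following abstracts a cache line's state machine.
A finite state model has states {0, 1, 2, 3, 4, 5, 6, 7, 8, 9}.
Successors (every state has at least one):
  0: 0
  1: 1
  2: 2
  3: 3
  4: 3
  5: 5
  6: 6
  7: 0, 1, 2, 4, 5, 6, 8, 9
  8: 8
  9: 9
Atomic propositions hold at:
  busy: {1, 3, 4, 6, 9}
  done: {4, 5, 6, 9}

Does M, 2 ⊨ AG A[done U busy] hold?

A[done U busy]: least fixpoint, start Z0 = Sat(busy) = {1, 3, 4, 6, 9}, add states in Sat(done) with every successor in Z. Already a fixed point.
Sat(A[done U busy]) = {1, 3, 4, 6, 9}
AG A[done U busy]: greatest fixpoint, start Z0 = {1, 3, 4, 6, 9}, keep only states in Sat with every successor in Z. Already a fixed point.
Sat(AG A[done U busy]) = {1, 3, 4, 6, 9}
2 ∉ Sat(AG A[done U busy]) = {1, 3, 4, 6, 9}, so the formula does not hold at 2.

No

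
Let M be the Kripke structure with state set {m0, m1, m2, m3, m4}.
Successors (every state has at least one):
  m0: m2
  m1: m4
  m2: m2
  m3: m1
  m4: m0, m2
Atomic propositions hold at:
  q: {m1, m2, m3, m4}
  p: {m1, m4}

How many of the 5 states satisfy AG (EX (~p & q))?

Sat(~p) = {m0, m2, m3}
Sat(~p & q) = {m2, m3}
Sat(EX (~p & q)) = {s : some successor in {m2, m3}} = {m0, m2, m4}
AG (EX (~p & q)): greatest fixpoint, start Z0 = {m0, m2, m4}, keep only states in Sat with every successor in Z. Already a fixed point.
Sat(AG (EX (~p & q))) = {m0, m2, m4}
|Sat(AG (EX (~p & q)))| = |{m0, m2, m4}| = 3.

3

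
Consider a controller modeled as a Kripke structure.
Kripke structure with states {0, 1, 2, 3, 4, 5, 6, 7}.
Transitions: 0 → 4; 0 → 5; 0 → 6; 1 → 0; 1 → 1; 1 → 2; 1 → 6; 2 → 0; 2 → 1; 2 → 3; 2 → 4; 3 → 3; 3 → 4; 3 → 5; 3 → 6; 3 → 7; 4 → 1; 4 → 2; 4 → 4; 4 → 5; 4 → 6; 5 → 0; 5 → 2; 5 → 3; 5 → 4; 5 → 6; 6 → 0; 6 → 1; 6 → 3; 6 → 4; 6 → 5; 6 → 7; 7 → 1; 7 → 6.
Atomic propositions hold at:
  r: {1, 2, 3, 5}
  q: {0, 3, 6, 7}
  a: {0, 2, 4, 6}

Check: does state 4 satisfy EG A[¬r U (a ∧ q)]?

Sat(¬r) = {0, 4, 6, 7}
Sat(a ∧ q) = {0, 6}
A[¬r U (a ∧ q)]: least fixpoint, start Z0 = Sat((a ∧ q)) = {0, 6}, add states in Sat(¬r) with every successor in Z. Already a fixed point.
Sat(A[¬r U (a ∧ q)]) = {0, 6}
EG A[¬r U (a ∧ q)]: greatest fixpoint, start Z0 = {0, 6}, keep only states in Sat with some successor in Z. Already a fixed point.
Sat(EG A[¬r U (a ∧ q)]) = {0, 6}
4 ∉ Sat(EG A[¬r U (a ∧ q)]) = {0, 6}, so the formula does not hold at 4.

No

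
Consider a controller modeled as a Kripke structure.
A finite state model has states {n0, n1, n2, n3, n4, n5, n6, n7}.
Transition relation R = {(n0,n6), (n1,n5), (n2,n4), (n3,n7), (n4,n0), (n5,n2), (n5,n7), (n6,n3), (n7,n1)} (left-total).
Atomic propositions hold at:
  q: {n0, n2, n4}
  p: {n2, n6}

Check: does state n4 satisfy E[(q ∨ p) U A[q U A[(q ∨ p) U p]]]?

Yes

Sat(q ∨ p) = {n0, n2, n4, n6}
A[(q ∨ p) U p]: least fixpoint, start Z0 = Sat(p) = {n2, n6}, add states in Sat(q ∨ p) with every successor in Z. Z1 = {n0, n2, n6}; Z2 = {n0, n2, n4, n6}; fixed.
Sat(A[(q ∨ p) U p]) = {n0, n2, n4, n6}
A[q U A[(q ∨ p) U p]]: least fixpoint, start Z0 = Sat(A[(q ∨ p) U p]) = {n0, n2, n4, n6}, add states in Sat(q) with every successor in Z. Already a fixed point.
Sat(A[q U A[(q ∨ p) U p]]) = {n0, n2, n4, n6}
E[(q ∨ p) U A[q U A[(q ∨ p) U p]]]: least fixpoint, start Z0 = Sat(A[q U A[(q ∨ p) U p]]) = {n0, n2, n4, n6}, add states in Sat(q ∨ p) with some successor in Z. Already a fixed point.
Sat(E[(q ∨ p) U A[q U A[(q ∨ p) U p]]]) = {n0, n2, n4, n6}
n4 ∈ Sat(E[(q ∨ p) U A[q U A[(q ∨ p) U p]]]) = {n0, n2, n4, n6}, so the formula holds at n4.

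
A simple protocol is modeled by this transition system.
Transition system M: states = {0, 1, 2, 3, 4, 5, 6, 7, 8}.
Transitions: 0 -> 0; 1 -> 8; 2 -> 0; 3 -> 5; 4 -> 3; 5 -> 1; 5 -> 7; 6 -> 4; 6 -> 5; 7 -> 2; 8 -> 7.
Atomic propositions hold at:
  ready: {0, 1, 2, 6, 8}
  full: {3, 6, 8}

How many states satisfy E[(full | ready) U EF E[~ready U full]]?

Sat(full | ready) = {0, 1, 2, 3, 6, 8}
Sat(~ready) = {3, 4, 5, 7}
E[~ready U full]: least fixpoint, start Z0 = Sat(full) = {3, 6, 8}, add states in Sat(~ready) with some successor in Z. Z1 = {3, 4, 6, 8}; fixed.
Sat(E[~ready U full]) = {3, 4, 6, 8}
EF E[~ready U full]: least fixpoint, start Z0 = {3, 4, 6, 8}, add states with some successor in Z. Z1 = {1, 3, 4, 6, 8}; Z2 = {1, 3, 4, 5, 6, 8}; fixed.
Sat(EF E[~ready U full]) = {1, 3, 4, 5, 6, 8}
E[(full | ready) U EF E[~ready U full]]: least fixpoint, start Z0 = Sat(EF E[~ready U full]) = {1, 3, 4, 5, 6, 8}, add states in Sat(full | ready) with some successor in Z. Already a fixed point.
Sat(E[(full | ready) U EF E[~ready U full]]) = {1, 3, 4, 5, 6, 8}
|Sat(E[(full | ready) U EF E[~ready U full]])| = |{1, 3, 4, 5, 6, 8}| = 6.

6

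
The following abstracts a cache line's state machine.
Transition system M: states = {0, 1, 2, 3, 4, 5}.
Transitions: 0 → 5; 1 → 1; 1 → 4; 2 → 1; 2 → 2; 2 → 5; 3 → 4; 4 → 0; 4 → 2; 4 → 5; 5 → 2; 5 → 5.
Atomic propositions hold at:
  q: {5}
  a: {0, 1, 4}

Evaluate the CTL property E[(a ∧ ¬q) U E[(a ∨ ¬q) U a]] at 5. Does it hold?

No

Sat(¬q) = {0, 1, 2, 3, 4}
Sat(a ∧ ¬q) = {0, 1, 4}
Sat(a ∨ ¬q) = {0, 1, 2, 3, 4}
E[(a ∨ ¬q) U a]: least fixpoint, start Z0 = Sat(a) = {0, 1, 4}, add states in Sat(a ∨ ¬q) with some successor in Z. Z1 = {0, 1, 2, 3, 4}; fixed.
Sat(E[(a ∨ ¬q) U a]) = {0, 1, 2, 3, 4}
E[(a ∧ ¬q) U E[(a ∨ ¬q) U a]]: least fixpoint, start Z0 = Sat(E[(a ∨ ¬q) U a]) = {0, 1, 2, 3, 4}, add states in Sat(a ∧ ¬q) with some successor in Z. Already a fixed point.
Sat(E[(a ∧ ¬q) U E[(a ∨ ¬q) U a]]) = {0, 1, 2, 3, 4}
5 ∉ Sat(E[(a ∧ ¬q) U E[(a ∨ ¬q) U a]]) = {0, 1, 2, 3, 4}, so the formula does not hold at 5.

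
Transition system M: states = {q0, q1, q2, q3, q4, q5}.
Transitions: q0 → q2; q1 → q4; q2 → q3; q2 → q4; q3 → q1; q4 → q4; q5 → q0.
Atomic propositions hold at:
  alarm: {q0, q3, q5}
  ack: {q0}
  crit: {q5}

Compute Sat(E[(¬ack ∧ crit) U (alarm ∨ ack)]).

Sat(¬ack) = {q1, q2, q3, q4, q5}
Sat(¬ack ∧ crit) = {q5}
Sat(alarm ∨ ack) = {q0, q3, q5}
E[(¬ack ∧ crit) U (alarm ∨ ack)]: least fixpoint, start Z0 = Sat((alarm ∨ ack)) = {q0, q3, q5}, add states in Sat(¬ack ∧ crit) with some successor in Z. Already a fixed point.
Sat(E[(¬ack ∧ crit) U (alarm ∨ ack)]) = {q0, q3, q5}

{q0, q3, q5}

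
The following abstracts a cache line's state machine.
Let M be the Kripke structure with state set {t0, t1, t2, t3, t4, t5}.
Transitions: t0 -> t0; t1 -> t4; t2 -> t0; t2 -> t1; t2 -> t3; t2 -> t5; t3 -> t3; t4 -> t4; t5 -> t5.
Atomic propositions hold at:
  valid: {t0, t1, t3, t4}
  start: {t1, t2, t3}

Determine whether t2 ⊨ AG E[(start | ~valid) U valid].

Sat(~valid) = {t2, t5}
Sat(start | ~valid) = {t1, t2, t3, t5}
E[(start | ~valid) U valid]: least fixpoint, start Z0 = Sat(valid) = {t0, t1, t3, t4}, add states in Sat(start | ~valid) with some successor in Z. Z1 = {t0, t1, t2, t3, t4}; fixed.
Sat(E[(start | ~valid) U valid]) = {t0, t1, t2, t3, t4}
AG E[(start | ~valid) U valid]: greatest fixpoint, start Z0 = {t0, t1, t2, t3, t4}, keep only states in Sat with every successor in Z. Z1 = {t0, t1, t3, t4}; fixed.
Sat(AG E[(start | ~valid) U valid]) = {t0, t1, t3, t4}
t2 ∉ Sat(AG E[(start | ~valid) U valid]) = {t0, t1, t3, t4}, so the formula does not hold at t2.

No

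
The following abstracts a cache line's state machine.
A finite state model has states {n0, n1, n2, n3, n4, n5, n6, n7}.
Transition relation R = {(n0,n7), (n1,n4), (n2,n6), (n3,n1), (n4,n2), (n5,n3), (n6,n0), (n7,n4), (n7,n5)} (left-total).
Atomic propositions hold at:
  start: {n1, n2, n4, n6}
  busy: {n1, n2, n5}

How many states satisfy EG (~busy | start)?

Sat(~busy) = {n0, n3, n4, n6, n7}
Sat(~busy | start) = {n0, n1, n2, n3, n4, n6, n7}
EG (~busy | start): greatest fixpoint, start Z0 = {n0, n1, n2, n3, n4, n6, n7}, keep only states in Sat with some successor in Z. Already a fixed point.
Sat(EG (~busy | start)) = {n0, n1, n2, n3, n4, n6, n7}
|Sat(EG (~busy | start))| = |{n0, n1, n2, n3, n4, n6, n7}| = 7.

7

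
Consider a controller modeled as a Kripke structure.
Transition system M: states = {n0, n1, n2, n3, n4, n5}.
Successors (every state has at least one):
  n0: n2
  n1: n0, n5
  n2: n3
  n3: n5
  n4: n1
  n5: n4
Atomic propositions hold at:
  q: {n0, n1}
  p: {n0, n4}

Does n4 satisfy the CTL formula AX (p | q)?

Yes

Sat(p | q) = {n0, n1, n4}
Sat(AX (p | q)) = {s : every successor in {n0, n1, n4}} = {n4, n5}
n4 ∈ Sat(AX (p | q)) = {n4, n5}, so the formula holds at n4.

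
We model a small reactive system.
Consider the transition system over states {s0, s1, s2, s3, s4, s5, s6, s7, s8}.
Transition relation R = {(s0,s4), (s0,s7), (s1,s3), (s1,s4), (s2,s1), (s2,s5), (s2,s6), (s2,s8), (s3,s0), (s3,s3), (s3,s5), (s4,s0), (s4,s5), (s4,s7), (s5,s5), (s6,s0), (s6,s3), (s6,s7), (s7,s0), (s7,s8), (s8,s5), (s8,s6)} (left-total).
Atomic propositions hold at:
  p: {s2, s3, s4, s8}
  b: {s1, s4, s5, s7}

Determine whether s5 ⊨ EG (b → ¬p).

Sat(¬p) = {s0, s1, s5, s6, s7}
Sat(b → ¬p) = {s0, s1, s2, s3, s5, s6, s7, s8}
EG (b → ¬p): greatest fixpoint, start Z0 = {s0, s1, s2, s3, s5, s6, s7, s8}, keep only states in Sat with some successor in Z. Already a fixed point.
Sat(EG (b → ¬p)) = {s0, s1, s2, s3, s5, s6, s7, s8}
s5 ∈ Sat(EG (b → ¬p)) = {s0, s1, s2, s3, s5, s6, s7, s8}, so the formula holds at s5.

Yes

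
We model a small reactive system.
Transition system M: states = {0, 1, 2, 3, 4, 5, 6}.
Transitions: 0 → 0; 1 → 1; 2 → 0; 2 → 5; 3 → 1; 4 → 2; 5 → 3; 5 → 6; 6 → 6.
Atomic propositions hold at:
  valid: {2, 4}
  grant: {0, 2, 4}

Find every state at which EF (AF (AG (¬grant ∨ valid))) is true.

Sat(¬grant) = {1, 3, 5, 6}
Sat(¬grant ∨ valid) = {1, 2, 3, 4, 5, 6}
AG (¬grant ∨ valid): greatest fixpoint, start Z0 = {1, 2, 3, 4, 5, 6}, keep only states in Sat with every successor in Z. Z1 = {1, 3, 4, 5, 6}; Z2 = {1, 3, 5, 6}; fixed.
Sat(AG (¬grant ∨ valid)) = {1, 3, 5, 6}
AF (AG (¬grant ∨ valid)): least fixpoint, start Z0 = {1, 3, 5, 6}, add states with every successor in Z. Already a fixed point.
Sat(AF (AG (¬grant ∨ valid))) = {1, 3, 5, 6}
EF (AF (AG (¬grant ∨ valid))): least fixpoint, start Z0 = {1, 3, 5, 6}, add states with some successor in Z. Z1 = {1, 2, 3, 5, 6}; Z2 = {1, 2, 3, 4, 5, 6}; fixed.
Sat(EF (AF (AG (¬grant ∨ valid)))) = {1, 2, 3, 4, 5, 6}

{1, 2, 3, 4, 5, 6}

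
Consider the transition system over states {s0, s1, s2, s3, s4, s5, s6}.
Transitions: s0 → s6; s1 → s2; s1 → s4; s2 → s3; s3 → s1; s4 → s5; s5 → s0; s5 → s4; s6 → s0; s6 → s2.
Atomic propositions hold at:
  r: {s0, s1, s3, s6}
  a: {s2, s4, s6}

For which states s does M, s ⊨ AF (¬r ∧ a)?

{s1, s2, s3, s4}

Sat(¬r) = {s2, s4, s5}
Sat(¬r ∧ a) = {s2, s4}
AF (¬r ∧ a): least fixpoint, start Z0 = {s2, s4}, add states with every successor in Z. Z1 = {s1, s2, s4}; Z2 = {s1, s2, s3, s4}; fixed.
Sat(AF (¬r ∧ a)) = {s1, s2, s3, s4}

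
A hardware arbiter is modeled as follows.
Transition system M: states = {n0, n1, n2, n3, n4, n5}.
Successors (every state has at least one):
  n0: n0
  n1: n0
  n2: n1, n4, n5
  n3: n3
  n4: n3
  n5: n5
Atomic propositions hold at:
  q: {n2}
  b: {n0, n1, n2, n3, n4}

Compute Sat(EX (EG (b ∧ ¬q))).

{n0, n1, n2, n3, n4}

Sat(¬q) = {n0, n1, n3, n4, n5}
Sat(b ∧ ¬q) = {n0, n1, n3, n4}
EG (b ∧ ¬q): greatest fixpoint, start Z0 = {n0, n1, n3, n4}, keep only states in Sat with some successor in Z. Already a fixed point.
Sat(EG (b ∧ ¬q)) = {n0, n1, n3, n4}
Sat(EX (EG (b ∧ ¬q))) = {s : some successor in {n0, n1, n3, n4}} = {n0, n1, n2, n3, n4}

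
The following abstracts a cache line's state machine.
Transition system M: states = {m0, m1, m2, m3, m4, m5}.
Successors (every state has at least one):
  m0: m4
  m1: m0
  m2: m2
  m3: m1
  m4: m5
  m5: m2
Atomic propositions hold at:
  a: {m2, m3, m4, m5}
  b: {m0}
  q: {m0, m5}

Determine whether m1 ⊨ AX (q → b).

Sat(q → b) = {m0, m1, m2, m3, m4}
Sat(AX (q → b)) = {s : every successor in {m0, m1, m2, m3, m4}} = {m0, m1, m2, m3, m5}
m1 ∈ Sat(AX (q → b)) = {m0, m1, m2, m3, m5}, so the formula holds at m1.

Yes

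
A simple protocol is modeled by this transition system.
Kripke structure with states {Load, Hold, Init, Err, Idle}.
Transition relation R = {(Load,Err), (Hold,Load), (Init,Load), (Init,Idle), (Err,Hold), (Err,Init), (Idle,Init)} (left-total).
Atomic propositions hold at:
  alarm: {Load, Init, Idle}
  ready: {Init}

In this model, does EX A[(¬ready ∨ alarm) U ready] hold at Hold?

Sat(¬ready) = {Load, Hold, Err, Idle}
Sat(¬ready ∨ alarm) = {Load, Hold, Init, Err, Idle}
A[(¬ready ∨ alarm) U ready]: least fixpoint, start Z0 = Sat(ready) = {Init}, add states in Sat(¬ready ∨ alarm) with every successor in Z. Z1 = {Init, Idle}; fixed.
Sat(A[(¬ready ∨ alarm) U ready]) = {Init, Idle}
Sat(EX A[(¬ready ∨ alarm) U ready]) = {s : some successor in {Init, Idle}} = {Init, Err, Idle}
Hold ∉ Sat(EX A[(¬ready ∨ alarm) U ready]) = {Init, Err, Idle}, so the formula does not hold at Hold.

No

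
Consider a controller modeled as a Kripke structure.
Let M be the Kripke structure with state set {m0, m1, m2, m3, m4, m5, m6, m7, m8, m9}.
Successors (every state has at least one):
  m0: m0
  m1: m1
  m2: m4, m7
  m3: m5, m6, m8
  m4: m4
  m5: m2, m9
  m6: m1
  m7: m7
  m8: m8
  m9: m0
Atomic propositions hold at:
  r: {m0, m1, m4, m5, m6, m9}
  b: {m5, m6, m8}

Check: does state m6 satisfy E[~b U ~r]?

No

Sat(~b) = {m0, m1, m2, m3, m4, m7, m9}
Sat(~r) = {m2, m3, m7, m8}
E[~b U ~r]: least fixpoint, start Z0 = Sat(~r) = {m2, m3, m7, m8}, add states in Sat(~b) with some successor in Z. Already a fixed point.
Sat(E[~b U ~r]) = {m2, m3, m7, m8}
m6 ∉ Sat(E[~b U ~r]) = {m2, m3, m7, m8}, so the formula does not hold at m6.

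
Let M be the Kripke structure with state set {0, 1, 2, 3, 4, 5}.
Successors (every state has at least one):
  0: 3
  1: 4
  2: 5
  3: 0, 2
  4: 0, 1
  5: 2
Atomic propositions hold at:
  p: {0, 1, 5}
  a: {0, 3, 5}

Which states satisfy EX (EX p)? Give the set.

{0, 1, 3, 5}

Sat(EX p) = {s : some successor in {0, 1, 5}} = {2, 3, 4}
Sat(EX (EX p)) = {s : some successor in {2, 3, 4}} = {0, 1, 3, 5}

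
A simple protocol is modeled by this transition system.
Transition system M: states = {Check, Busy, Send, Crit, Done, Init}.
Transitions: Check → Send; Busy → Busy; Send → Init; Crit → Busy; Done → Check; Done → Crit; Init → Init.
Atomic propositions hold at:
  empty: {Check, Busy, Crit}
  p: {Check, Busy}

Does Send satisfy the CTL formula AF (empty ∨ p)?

No

Sat(empty ∨ p) = {Check, Busy, Crit}
AF (empty ∨ p): least fixpoint, start Z0 = {Check, Busy, Crit}, add states with every successor in Z. Z1 = {Check, Busy, Crit, Done}; fixed.
Sat(AF (empty ∨ p)) = {Check, Busy, Crit, Done}
Send ∉ Sat(AF (empty ∨ p)) = {Check, Busy, Crit, Done}, so the formula does not hold at Send.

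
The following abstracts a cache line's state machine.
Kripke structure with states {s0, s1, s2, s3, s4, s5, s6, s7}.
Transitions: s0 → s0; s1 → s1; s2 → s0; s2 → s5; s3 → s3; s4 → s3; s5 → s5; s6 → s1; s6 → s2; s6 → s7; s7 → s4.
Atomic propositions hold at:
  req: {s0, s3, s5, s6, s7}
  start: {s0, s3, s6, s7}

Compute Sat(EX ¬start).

{s1, s2, s5, s6, s7}

Sat(¬start) = {s1, s2, s4, s5}
Sat(EX ¬start) = {s : some successor in {s1, s2, s4, s5}} = {s1, s2, s5, s6, s7}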